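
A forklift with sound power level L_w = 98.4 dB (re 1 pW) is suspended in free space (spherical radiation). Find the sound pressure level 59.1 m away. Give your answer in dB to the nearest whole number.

Free-field spherical radiation: L_p = L_w − 10·log₁₀(4π·r²), r = 59.1 m.
4π·r² = 4.389e+04 m², 10·log₁₀ of that is 46.424 dB.
L_p = 98.4 − 46.424 = 51.98 dB.

52 dB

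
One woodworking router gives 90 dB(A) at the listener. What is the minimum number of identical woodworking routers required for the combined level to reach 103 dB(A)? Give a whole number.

Need L₁ + 10·log₁₀ N ≥ 103, i.e. log₁₀ N ≥ 1.30.
N ≥ 10^(13.0/10) = 19.953, so N = 20.

20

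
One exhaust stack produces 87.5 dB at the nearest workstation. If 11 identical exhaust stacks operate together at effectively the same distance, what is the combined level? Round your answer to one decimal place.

97.9 dB

L_total = L₁ + 10·log₁₀ N for N identical incoherent sources.
L_total = 87.5 + 10·log₁₀(11) = 87.5 + 10.414 = 97.91 dB.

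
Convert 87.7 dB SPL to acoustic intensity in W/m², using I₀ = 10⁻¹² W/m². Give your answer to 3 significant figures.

L = 10·log₁₀(I/I₀) ⇒ I = I₀·10^(L/10) = 10⁻¹² × 10^8.77.

0.000589 W/m²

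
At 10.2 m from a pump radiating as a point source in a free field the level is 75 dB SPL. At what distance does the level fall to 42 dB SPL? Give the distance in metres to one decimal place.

455.6 m

For a point source L₁ − L₂ = 20·log₁₀(r₂/r₁), so r₂ = r₁·10^((L₁−L₂)/20).
r₂ = 10.2·10^((75−42)/20) = 10.2·10^(33.0/20) = 455.62 m.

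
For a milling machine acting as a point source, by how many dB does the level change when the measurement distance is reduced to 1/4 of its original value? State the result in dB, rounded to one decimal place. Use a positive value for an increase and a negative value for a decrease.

+12.0 dB

With spherical spreading the level changes by −20·log₁₀(r₂/r₁).
ΔL = −20·log₁₀(0.25) = +12.04 dB.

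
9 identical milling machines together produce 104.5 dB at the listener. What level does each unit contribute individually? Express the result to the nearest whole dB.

For N identical incoherent sources L_total = L₁ + 10·log₁₀ N, so L₁ = 104.5 − 10·log₁₀(9) = 104.5 − 9.542.

95 dB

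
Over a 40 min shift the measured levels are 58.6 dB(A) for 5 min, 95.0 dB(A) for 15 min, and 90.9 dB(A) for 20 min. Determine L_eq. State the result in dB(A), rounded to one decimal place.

92.6 dB(A)

Weight each interval's intensity by its duration and average over T = 40 min:
Σ tᵢ·10^(Lᵢ/10) = 5·10^(58.6/10) + 15·10^(95.0/10) + 20·10^(90.9/10) = 7.204e+10.
L_eq = 10·log₁₀(7.204e+10/40) = 92.56 dB(A).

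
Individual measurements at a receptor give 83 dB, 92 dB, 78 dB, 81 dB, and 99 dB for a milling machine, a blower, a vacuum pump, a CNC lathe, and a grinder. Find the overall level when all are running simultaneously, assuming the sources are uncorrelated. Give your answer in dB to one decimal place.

Incoherent sources combine by intensity addition: L_total = 10·log₁₀(Σ 10^(L_i/10)).
Σ 10^(L/10) = 10^(83/10) + 10^(92/10) + 10^(78/10) + 10^(81/10) + 10^(99/10) = 9.917e+09.
L_total = 10·log₁₀(9.917e+09) = 99.96 dB.

100.0 dB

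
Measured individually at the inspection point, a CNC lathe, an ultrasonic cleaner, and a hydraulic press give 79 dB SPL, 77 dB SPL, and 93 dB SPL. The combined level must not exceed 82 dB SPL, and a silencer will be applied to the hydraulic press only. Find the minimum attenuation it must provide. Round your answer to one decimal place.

18.4 dB

Fixed contribution from the other sources: Σ 10^(L/10) = 10^(79/10) + 10^(77/10) = 1.296e+08 (81.12 dB SPL).
The limit corresponds to 10^(82/10) = 1.585e+08; subtracting the fixed part leaves 2.894e+07 for the hydraulic press, i.e. 74.61 dB SPL.
Required insertion loss = 93 − 74.61 = 18.39 dB.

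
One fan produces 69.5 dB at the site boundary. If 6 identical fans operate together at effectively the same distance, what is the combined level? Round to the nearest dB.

77 dB

L_total = L₁ + 10·log₁₀ N for N identical incoherent sources.
L_total = 69.5 + 10·log₁₀(6) = 69.5 + 7.782 = 77.28 dB.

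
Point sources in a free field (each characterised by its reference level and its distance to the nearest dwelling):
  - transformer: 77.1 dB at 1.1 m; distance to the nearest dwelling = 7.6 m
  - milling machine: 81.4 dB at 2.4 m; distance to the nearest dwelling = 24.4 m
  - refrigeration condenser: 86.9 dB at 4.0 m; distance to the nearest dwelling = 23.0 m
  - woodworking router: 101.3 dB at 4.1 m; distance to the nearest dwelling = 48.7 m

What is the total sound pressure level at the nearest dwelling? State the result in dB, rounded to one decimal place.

First find each source's level at the receiver (point-source: −20·log₁₀(r/r_ref)), then combine on an intensity basis.
transformer: 77.1 − 20·log₁₀(7.6/1.1) = 77.1 − 16.79 = 60.31 dB.
milling machine: 81.4 − 20·log₁₀(24.4/2.4) = 81.4 − 20.14 = 61.26 dB.
refrigeration condenser: 86.9 − 20·log₁₀(23.0/4.0) = 86.9 − 15.19 = 71.71 dB.
woodworking router: 101.3 − 20·log₁₀(48.7/4.1) = 101.3 − 21.49 = 79.81 dB.
Σ 10^(L/10) = 1.128e+08 → L_total = 10·log₁₀(1.128e+08) = 80.52 dB.

80.5 dB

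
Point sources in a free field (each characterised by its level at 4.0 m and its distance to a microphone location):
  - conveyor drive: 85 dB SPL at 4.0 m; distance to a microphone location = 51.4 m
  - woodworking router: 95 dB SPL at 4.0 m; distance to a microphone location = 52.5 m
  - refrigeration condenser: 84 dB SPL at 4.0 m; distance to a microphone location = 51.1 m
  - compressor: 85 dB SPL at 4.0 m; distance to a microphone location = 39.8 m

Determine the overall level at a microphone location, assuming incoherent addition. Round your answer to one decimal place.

74.0 dB SPL

Propagate each source to the receiver with L = L_ref − 20·log₁₀(r/r_ref), then add intensities.
conveyor drive: 85 − 20·log₁₀(51.4/4.0) = 85 − 22.18 = 62.82 dB SPL.
woodworking router: 95 − 20·log₁₀(52.5/4.0) = 95 − 22.36 = 72.64 dB SPL.
refrigeration condenser: 84 − 20·log₁₀(51.1/4.0) = 84 − 22.13 = 61.87 dB SPL.
compressor: 85 − 20·log₁₀(39.8/4.0) = 85 − 19.96 = 65.04 dB SPL.
Σ 10^(L/10) = 2.501e+07 → L_total = 10·log₁₀(2.501e+07) = 73.98 dB SPL.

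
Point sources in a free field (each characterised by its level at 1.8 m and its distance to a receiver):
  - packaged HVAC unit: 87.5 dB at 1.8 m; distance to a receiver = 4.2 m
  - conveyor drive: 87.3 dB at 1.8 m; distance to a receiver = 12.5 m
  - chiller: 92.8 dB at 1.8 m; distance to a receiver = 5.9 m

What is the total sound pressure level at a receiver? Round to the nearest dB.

Apply inverse-square spreading to bring every level to the receiver, then sum 10^(L/10).
packaged HVAC unit: 87.5 − 20·log₁₀(4.2/1.8) = 87.5 − 7.36 = 80.14 dB.
conveyor drive: 87.3 − 20·log₁₀(12.5/1.8) = 87.3 − 16.83 = 70.47 dB.
chiller: 92.8 − 20·log₁₀(5.9/1.8) = 92.8 − 10.31 = 82.49 dB.
Σ 10^(L/10) = 2.918e+08 → L_total = 10·log₁₀(2.918e+08) = 84.65 dB.

85 dB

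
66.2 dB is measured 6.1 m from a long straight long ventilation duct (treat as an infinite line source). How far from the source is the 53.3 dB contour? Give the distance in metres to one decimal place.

118.9 m

Line-source spreading drops the level by 10·log₁₀(r₂/r₁); inverting, r₂/r₁ = 10^(ΔL/10).
r₂ = 6.1·10^((66.2−53.3)/10) = 6.1·10^(12.9/10) = 118.94 m.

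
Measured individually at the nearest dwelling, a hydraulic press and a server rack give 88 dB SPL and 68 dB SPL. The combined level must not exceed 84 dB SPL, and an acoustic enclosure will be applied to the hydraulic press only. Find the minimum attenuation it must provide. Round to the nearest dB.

Fixed contribution from the other source: Σ 10^(L/10) = 10^(68/10) = 6.310e+06 (68.00 dB SPL).
To meet 84 dB SPL overall, the treated hydraulic press may contribute at most 10^(84/10) − 6.310e+06 = 2.449e+08, i.e. 83.89 dB SPL.
So the hydraulic press must be reduced from 88 to 83.89 dB SPL: IL = 4.11 dB.

4 dB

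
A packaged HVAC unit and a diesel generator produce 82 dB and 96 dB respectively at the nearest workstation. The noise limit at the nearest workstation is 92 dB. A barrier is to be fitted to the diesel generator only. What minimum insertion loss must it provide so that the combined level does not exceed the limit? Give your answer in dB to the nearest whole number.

4 dB

Everything except the diesel generator sums to 10^(82/10) = 1.585e+08 in linear terms, 82.00 dB.
The limit corresponds to 10^(92/10) = 1.585e+09; subtracting the fixed part leaves 1.426e+09 for the diesel generator, i.e. 91.54 dB.
Required insertion loss = 96 − 91.54 = 4.46 dB.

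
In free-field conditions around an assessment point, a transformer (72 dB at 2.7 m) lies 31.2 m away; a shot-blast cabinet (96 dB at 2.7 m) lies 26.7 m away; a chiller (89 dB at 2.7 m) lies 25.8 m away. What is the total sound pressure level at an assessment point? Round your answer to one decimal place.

Apply inverse-square spreading to bring every level to the receiver, then sum 10^(L/10).
transformer: 72 − 20·log₁₀(31.2/2.7) = 72 − 21.26 = 50.74 dB.
shot-blast cabinet: 96 − 20·log₁₀(26.7/2.7) = 96 − 19.90 = 76.10 dB.
chiller: 89 − 20·log₁₀(25.8/2.7) = 89 − 19.61 = 69.39 dB.
Σ 10^(L/10) = 4.953e+07 → L_total = 10·log₁₀(4.953e+07) = 76.95 dB.

76.9 dB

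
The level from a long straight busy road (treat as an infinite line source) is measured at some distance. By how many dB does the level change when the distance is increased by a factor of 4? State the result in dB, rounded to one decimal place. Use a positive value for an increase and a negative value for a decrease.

-6.0 dB

With cylindrical spreading the level changes by −10·log₁₀(r₂/r₁).
ΔL = −10·log₁₀(4) = -6.02 dB.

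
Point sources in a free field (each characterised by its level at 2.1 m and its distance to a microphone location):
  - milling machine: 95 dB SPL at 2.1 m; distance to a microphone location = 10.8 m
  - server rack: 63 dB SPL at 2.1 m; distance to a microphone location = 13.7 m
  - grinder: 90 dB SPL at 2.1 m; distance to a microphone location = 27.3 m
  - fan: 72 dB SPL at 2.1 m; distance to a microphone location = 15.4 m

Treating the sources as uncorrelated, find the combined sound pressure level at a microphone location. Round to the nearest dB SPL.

81 dB SPL

First find each source's level at the receiver (point-source: −20·log₁₀(r/r_ref)), then combine on an intensity basis.
milling machine: 95 − 20·log₁₀(10.8/2.1) = 95 − 14.22 = 80.78 dB SPL.
server rack: 63 − 20·log₁₀(13.7/2.1) = 63 − 16.29 = 46.71 dB SPL.
grinder: 90 − 20·log₁₀(27.3/2.1) = 90 − 22.28 = 67.72 dB SPL.
fan: 72 − 20·log₁₀(15.4/2.1) = 72 − 17.31 = 54.69 dB SPL.
Σ 10^(L/10) = 1.258e+08 → L_total = 10·log₁₀(1.258e+08) = 81.00 dB SPL.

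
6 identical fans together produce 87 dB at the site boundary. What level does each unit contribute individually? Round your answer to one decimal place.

79.2 dB

6 equal contributions raise the level by 10·log₁₀ 6 = 7.782 dB, so each unit alone gives 87 − 7.782.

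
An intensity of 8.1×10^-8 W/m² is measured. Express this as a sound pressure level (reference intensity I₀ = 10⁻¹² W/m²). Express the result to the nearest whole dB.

Dividing by I₀ shifts the exponent by 12: I/I₀ = 8.1×10^4.
L = 10·(0.9085 + 4) = 49.08 dB.

49 dB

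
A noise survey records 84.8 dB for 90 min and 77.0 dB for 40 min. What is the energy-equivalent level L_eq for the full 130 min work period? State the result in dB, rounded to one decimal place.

83.5 dB

The energy average is taken in the linear domain: L_eq = 10·log₁₀[(Σ tᵢ·10^(Lᵢ/10))/T], T = 130 min.
Σ tᵢ·10^(Lᵢ/10) = 90·10^(84.8/10) + 40·10^(77.0/10) = 2.918e+10.
L_eq = 10·log₁₀(2.918e+10/130) = 83.51 dB.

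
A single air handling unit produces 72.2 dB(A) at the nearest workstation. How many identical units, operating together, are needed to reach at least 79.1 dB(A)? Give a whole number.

5

Need L₁ + 10·log₁₀ N ≥ 79.1, i.e. log₁₀ N ≥ 0.69.
N ≥ 10^(6.9/10) = 4.898, so N = 5.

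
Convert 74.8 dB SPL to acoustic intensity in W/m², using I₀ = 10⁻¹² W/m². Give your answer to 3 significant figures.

I/I₀ = 10^(74.8/10) = 3.02e+07, so I = 3.02e+07 × 10⁻¹² W/m².

3.02e-05 W/m²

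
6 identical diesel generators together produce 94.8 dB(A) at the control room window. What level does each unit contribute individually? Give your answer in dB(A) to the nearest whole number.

87 dB(A)

6 equal contributions raise the level by 10·log₁₀ 6 = 7.782 dB, so each unit alone gives 94.8 − 7.782.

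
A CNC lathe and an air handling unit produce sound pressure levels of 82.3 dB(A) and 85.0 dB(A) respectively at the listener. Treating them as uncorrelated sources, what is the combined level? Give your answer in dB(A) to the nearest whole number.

87 dB(A)

Incoherent sources combine by intensity addition: L_total = 10·log₁₀(Σ 10^(L_i/10)).
Σ 10^(L/10) = 10^(82.3/10) + 10^(85.0/10) = 4.861e+08.
L_total = 10·log₁₀(4.861e+08) = 86.87 dB(A).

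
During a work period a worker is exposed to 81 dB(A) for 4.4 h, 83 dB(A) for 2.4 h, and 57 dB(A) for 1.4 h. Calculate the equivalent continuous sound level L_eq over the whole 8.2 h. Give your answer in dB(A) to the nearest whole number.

81 dB(A)

The energy average is taken in the linear domain: L_eq = 10·log₁₀[(Σ tᵢ·10^(Lᵢ/10))/T], T = 8.2 h.
Σ tᵢ·10^(Lᵢ/10) = 4.4·10^(81/10) + 2.4·10^(83/10) + 1.4·10^(57/10) = 1.033e+09.
L_eq = 10·log₁₀(1.033e+09/8.2) = 81.00 dB(A).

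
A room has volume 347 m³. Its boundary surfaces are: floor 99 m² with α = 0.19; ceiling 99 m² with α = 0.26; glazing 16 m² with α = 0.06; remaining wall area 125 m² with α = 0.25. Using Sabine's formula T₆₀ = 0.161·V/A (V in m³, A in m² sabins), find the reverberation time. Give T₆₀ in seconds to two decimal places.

0.73 s

Total absorption A = 99·0.19 + 99·0.26 + 16·0.06 + 125·0.25 = 76.76 m² sabins.
T₆₀ = 0.161·V/A = 0.161·347/76.76 = 0.728 s.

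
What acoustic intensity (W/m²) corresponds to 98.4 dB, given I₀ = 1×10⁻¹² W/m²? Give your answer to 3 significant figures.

0.00692 W/m²

I/I₀ = 10^(98.4/10) = 6.918e+09, so I = 6.918e+09 × 10⁻¹² W/m².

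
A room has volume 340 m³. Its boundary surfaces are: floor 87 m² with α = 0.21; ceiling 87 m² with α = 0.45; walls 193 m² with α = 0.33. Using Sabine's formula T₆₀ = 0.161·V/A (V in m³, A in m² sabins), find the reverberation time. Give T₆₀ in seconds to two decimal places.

0.45 s

Total absorption A = 87·0.21 + 87·0.45 + 193·0.33 = 121.11 m² sabins.
T₆₀ = 0.161 × 340 / 121.11 = 0.452 s.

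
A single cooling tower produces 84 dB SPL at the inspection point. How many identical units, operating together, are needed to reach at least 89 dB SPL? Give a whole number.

4

Need L₁ + 10·log₁₀ N ≥ 89, i.e. log₁₀ N ≥ 0.50.
N ≥ 10^(5.0/10) = 3.162, so N = 4.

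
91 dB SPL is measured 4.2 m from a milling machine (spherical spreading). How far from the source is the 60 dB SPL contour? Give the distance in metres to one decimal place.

Point-source spreading drops the level by 20·log₁₀(r₂/r₁); inverting, r₂/r₁ = 10^(ΔL/20).
r₂ = 4.2·10^((91−60)/20) = 4.2·10^(31.0/20) = 149.02 m.

149.0 m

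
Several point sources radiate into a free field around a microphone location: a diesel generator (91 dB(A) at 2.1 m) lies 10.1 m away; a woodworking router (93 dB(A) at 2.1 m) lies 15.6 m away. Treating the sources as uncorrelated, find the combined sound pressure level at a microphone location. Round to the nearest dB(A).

80 dB(A)

Apply inverse-square spreading to bring every level to the receiver, then sum 10^(L/10).
diesel generator: 91 − 20·log₁₀(10.1/2.1) = 91 − 13.64 = 77.36 dB(A).
woodworking router: 93 − 20·log₁₀(15.6/2.1) = 93 − 17.42 = 75.58 dB(A).
Σ 10^(L/10) = 9.058e+07 → L_total = 10·log₁₀(9.058e+07) = 79.57 dB(A).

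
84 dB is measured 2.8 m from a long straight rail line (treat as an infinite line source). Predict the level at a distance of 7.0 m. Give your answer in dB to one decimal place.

Line-source attenuation: ΔL = 10·log₁₀(r₂/r₁) = 10·log₁₀(7.0/2.8) = 3.979 dB.
L₂ = 84 − 10·log₁₀(7.0/2.8) = 84 − 3.979 = 80.02 dB.

80.0 dB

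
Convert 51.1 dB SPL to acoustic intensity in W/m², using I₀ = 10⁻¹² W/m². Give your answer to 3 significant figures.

1.29e-07 W/m²

L = 10·log₁₀(I/I₀) ⇒ I = I₀·10^(L/10) = 10⁻¹² × 10^5.11.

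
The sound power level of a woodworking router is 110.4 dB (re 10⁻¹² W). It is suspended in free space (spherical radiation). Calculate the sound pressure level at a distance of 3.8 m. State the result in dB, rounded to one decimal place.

87.8 dB

L_p = L_w − 10·log₁₀(4π·r²) with r = 3.8 m.
4π·r² = 181.5 m², 10·log₁₀ of that is 22.588 dB.
L_p = 110.4 − 22.588 = 87.81 dB.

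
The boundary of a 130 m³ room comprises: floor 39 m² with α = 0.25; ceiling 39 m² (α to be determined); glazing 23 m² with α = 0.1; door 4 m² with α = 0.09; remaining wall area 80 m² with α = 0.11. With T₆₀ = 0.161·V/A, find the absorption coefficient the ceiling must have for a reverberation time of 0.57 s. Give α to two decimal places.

From T₆₀ = 0.161·V/A, the target T₆₀ = 0.57 s needs A = 0.161·130/0.57 = 36.72 m².
Absorption from the other surfaces = 39·0.25 + 23·0.1 + 4·0.09 + 80·0.11 = 21.21 m², so the ceiling must supply 15.51 m² over 39 m².
α = 15.51/39 = 0.398.

0.40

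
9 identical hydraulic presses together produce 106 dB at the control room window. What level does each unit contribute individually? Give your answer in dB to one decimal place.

96.5 dB

Dividing the total intensity by 9 lowers the level by 10·log₁₀ 9 = 9.542 dB: L₁ = 106 − 9.542.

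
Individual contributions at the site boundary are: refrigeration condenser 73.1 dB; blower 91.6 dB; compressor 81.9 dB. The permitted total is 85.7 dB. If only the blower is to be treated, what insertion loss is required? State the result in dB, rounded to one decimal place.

Everything except the blower sums to 10^(73.1/10) + 10^(81.9/10) = 1.753e+08 in linear terms, 82.44 dB.
The limit corresponds to 10^(85.7/10) = 3.715e+08; subtracting the fixed part leaves 1.962e+08 for the blower, i.e. 82.93 dB.
Required insertion loss = 91.6 − 82.93 = 8.67 dB.

8.7 dB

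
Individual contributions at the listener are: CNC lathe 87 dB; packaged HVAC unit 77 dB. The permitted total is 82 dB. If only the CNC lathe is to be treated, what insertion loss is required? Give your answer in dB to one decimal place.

6.7 dB

The untreated sources together contribute 10^(77/10) = 5.012e+07, i.e. 77.00 dB.
The limit corresponds to 10^(82/10) = 1.585e+08; subtracting the fixed part leaves 1.084e+08 for the CNC lathe, i.e. 80.35 dB.
So the CNC lathe must be reduced from 87 to 80.35 dB: IL = 6.65 dB.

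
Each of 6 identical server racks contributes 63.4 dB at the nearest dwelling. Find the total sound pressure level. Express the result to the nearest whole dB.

71 dB

With 6 equal, uncorrelated contributions the intensity is 6× that of one unit, giving a rise of 10·log₁₀ 6.
L_total = 63.4 + 10·log₁₀(6) = 63.4 + 7.782 = 71.18 dB.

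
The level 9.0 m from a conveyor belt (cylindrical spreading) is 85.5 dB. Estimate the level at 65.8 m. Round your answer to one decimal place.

76.9 dB

For a line source, L₂ = L₁ − 10·log₁₀(r₂/r₁).
L₂ = 85.5 − 10·log₁₀(65.8/9.0) = 85.5 − 8.640 = 76.86 dB.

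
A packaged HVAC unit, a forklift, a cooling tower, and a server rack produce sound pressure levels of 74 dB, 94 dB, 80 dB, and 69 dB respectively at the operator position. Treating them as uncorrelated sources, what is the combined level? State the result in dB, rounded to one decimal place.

Incoherent sources combine by intensity addition: L_total = 10·log₁₀(Σ 10^(L_i/10)).
Σ 10^(L/10) = 10^(74/10) + 10^(94/10) + 10^(80/10) + 10^(69/10) = 2.645e+09.
L_total = 10·log₁₀(2.645e+09) = 94.22 dB.

94.2 dB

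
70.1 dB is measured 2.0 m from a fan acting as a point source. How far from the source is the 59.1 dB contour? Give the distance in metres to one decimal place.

For a point source L₁ − L₂ = 20·log₁₀(r₂/r₁), so r₂ = r₁·10^((L₁−L₂)/20).
r₂ = 2.0·10^((70.1−59.1)/20) = 2.0·10^(11.0/20) = 7.10 m.

7.1 m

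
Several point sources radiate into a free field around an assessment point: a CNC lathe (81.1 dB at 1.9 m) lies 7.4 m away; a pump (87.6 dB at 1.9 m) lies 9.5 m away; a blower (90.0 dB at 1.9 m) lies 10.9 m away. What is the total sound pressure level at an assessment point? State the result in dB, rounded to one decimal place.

77.9 dB

Apply inverse-square spreading to bring every level to the receiver, then sum 10^(L/10).
CNC lathe: 81.1 − 20·log₁₀(7.4/1.9) = 81.1 − 11.81 = 69.29 dB.
pump: 87.6 − 20·log₁₀(9.5/1.9) = 87.6 − 13.98 = 73.62 dB.
blower: 90.0 − 20·log₁₀(10.9/1.9) = 90.0 − 15.17 = 74.83 dB.
Σ 10^(L/10) = 6.189e+07 → L_total = 10·log₁₀(6.189e+07) = 77.92 dB.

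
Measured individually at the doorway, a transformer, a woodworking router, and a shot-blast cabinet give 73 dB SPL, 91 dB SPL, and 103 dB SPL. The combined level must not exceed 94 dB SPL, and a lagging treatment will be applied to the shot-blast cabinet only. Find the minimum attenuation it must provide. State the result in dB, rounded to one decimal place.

12.1 dB

Everything except the shot-blast cabinet sums to 10^(73/10) + 10^(91/10) = 1.279e+09 in linear terms, 91.07 dB SPL.
To meet 94 dB SPL overall, the treated shot-blast cabinet may contribute at most 10^(94/10) − 1.279e+09 = 1.233e+09, i.e. 90.91 dB SPL.
So the shot-blast cabinet must be reduced from 103 to 90.91 dB SPL: IL = 12.09 dB.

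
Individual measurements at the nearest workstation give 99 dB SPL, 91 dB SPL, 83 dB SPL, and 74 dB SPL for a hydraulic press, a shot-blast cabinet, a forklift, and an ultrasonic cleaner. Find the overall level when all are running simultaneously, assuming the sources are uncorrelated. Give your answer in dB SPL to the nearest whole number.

For uncorrelated sources the intensities add, so convert each level to linear form, sum, and take 10·log₁₀ of the total.
Σ 10^(L/10) = 10^(99/10) + 10^(91/10) + 10^(83/10) + 10^(74/10) = 9.427e+09.
L_total = 10·log₁₀(9.427e+09) = 99.74 dB SPL.

100 dB SPL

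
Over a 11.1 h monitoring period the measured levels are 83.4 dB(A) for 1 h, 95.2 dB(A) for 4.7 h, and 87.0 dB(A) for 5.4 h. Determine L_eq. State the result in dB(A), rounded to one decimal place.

92.2 dB(A)

L_eq = 10·log₁₀[(1/T)·Σ tᵢ·10^(Lᵢ/10)] with T = 11.1 h.
Σ tᵢ·10^(Lᵢ/10) = 1·10^(83.4/10) + 4.7·10^(95.2/10) + 5.4·10^(87.0/10) = 1.849e+10.
L_eq = 10·log₁₀(1.849e+10/11.1) = 92.22 dB(A).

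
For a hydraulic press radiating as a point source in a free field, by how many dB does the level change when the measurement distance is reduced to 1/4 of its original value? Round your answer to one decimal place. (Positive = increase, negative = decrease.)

+12.0 dB

Point-source spreading: ΔL = −20·log₁₀(r₂/r₁).
ΔL = −20·log₁₀(0.25) = +12.04 dB.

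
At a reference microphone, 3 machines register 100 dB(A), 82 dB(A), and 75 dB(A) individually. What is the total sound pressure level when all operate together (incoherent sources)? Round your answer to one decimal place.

100.1 dB(A)

Incoherent sources combine by intensity addition: L_total = 10·log₁₀(Σ 10^(L_i/10)).
Σ 10^(L/10) = 10^(100/10) + 10^(82/10) + 10^(75/10) = 1.019e+10.
L_total = 10·log₁₀(1.019e+10) = 100.08 dB(A).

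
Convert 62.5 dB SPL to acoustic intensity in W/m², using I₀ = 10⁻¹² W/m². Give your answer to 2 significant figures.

1.8e-06 W/m²

I = I₀·10^(L/10) = 10⁻¹² × 10^(62.5/10) = 10^(-5.750).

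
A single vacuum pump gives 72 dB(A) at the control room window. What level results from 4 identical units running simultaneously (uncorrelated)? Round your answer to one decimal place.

78.0 dB(A)

L_total = L₁ + 10·log₁₀ N for N identical incoherent sources.
L_total = 72 + 10·log₁₀(4) = 72 + 6.021 = 78.02 dB(A).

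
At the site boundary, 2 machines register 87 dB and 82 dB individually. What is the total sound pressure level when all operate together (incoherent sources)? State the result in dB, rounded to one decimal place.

For uncorrelated sources the intensities add, so convert each level to linear form, sum, and take 10·log₁₀ of the total.
Σ 10^(L/10) = 10^(87/10) + 10^(82/10) = 6.597e+08.
L_total = 10·log₁₀(6.597e+08) = 88.19 dB.

88.2 dB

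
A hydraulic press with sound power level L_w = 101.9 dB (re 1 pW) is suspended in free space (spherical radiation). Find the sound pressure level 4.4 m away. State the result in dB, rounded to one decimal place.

78.0 dB

Free-field spherical radiation: L_p = L_w − 10·log₁₀(4π·r²), r = 4.4 m.
4π·r² = 243.3 m², 10·log₁₀ of that is 23.861 dB.
L_p = 101.9 − 23.861 = 78.04 dB.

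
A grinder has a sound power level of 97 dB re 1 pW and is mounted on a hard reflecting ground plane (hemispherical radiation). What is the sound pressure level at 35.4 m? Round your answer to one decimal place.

L_p = L_w − 10·log₁₀(2π·r²) with r = 35.4 m.
2π·r² = 7874 m², 10·log₁₀ of that is 38.962 dB.
L_p = 97 − 38.962 = 58.04 dB.

58.0 dB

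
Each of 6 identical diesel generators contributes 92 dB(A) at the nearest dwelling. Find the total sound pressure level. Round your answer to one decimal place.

99.8 dB(A)

N identical incoherent sources raise the level by 10·log₁₀ N.
L_total = 92 + 10·log₁₀(6) = 92 + 7.782 = 99.78 dB(A).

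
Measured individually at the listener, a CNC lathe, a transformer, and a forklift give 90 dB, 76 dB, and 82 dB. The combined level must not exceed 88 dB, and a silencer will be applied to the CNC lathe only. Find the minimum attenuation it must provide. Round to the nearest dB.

Fixed contribution from the other sources: Σ 10^(L/10) = 10^(76/10) + 10^(82/10) = 1.983e+08 (82.97 dB).
To meet 88 dB overall, the treated CNC lathe may contribute at most 10^(88/10) − 1.983e+08 = 4.327e+08, i.e. 86.36 dB.
Required insertion loss = 90 − 86.36 = 3.64 dB.

4 dB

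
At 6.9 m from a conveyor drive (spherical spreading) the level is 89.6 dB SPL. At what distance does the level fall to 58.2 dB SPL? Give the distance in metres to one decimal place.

256.4 m

Point-source spreading drops the level by 20·log₁₀(r₂/r₁); inverting, r₂/r₁ = 10^(ΔL/20).
r₂ = 6.9·10^((89.6−58.2)/20) = 6.9·10^(31.4/20) = 256.36 m.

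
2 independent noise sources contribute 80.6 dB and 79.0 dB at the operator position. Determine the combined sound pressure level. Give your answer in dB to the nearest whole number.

83 dB

For uncorrelated sources the intensities add, so convert each level to linear form, sum, and take 10·log₁₀ of the total.
Σ 10^(L/10) = 10^(80.6/10) + 10^(79.0/10) = 1.942e+08.
L_total = 10·log₁₀(1.942e+08) = 82.88 dB.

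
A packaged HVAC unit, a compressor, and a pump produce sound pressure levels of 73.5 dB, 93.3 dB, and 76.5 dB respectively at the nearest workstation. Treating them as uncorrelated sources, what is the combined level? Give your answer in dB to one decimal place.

Incoherent sources combine by intensity addition: L_total = 10·log₁₀(Σ 10^(L_i/10)).
Σ 10^(L/10) = 10^(73.5/10) + 10^(93.3/10) + 10^(76.5/10) = 2.205e+09.
L_total = 10·log₁₀(2.205e+09) = 93.43 dB.

93.4 dB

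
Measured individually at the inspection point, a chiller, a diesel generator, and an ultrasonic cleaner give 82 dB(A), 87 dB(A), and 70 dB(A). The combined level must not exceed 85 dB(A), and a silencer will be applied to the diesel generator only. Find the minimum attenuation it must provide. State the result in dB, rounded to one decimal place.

Everything except the diesel generator sums to 10^(82/10) + 10^(70/10) = 1.685e+08 in linear terms, 82.27 dB(A).
The limit corresponds to 10^(85/10) = 3.162e+08; subtracting the fixed part leaves 1.477e+08 for the diesel generator, i.e. 81.69 dB(A).
So the diesel generator must be reduced from 87 to 81.69 dB(A): IL = 5.31 dB.

5.3 dB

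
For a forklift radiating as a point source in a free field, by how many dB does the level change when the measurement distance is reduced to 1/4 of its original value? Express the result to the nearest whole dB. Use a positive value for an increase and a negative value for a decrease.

+12 dB

Point-source spreading: ΔL = −20·log₁₀(r₂/r₁).
ΔL = −20·log₁₀(0.25) = +12.04 dB.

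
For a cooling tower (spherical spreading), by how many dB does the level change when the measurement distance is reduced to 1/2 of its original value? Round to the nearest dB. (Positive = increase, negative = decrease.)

A point source loses 6 dB per doubling of distance; generally ΔL = −20·log₁₀(r₂/r₁).
ΔL = −20·log₁₀(0.5) = +6.02 dB.

+6 dB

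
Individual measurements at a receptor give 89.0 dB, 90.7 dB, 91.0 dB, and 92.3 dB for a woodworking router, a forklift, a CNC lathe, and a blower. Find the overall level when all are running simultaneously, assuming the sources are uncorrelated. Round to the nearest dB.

For uncorrelated sources the intensities add, so convert each level to linear form, sum, and take 10·log₁₀ of the total.
Σ 10^(L/10) = 10^(89.0/10) + 10^(90.7/10) + 10^(91.0/10) + 10^(92.3/10) = 4.926e+09.
L_total = 10·log₁₀(4.926e+09) = 96.93 dB.

97 dB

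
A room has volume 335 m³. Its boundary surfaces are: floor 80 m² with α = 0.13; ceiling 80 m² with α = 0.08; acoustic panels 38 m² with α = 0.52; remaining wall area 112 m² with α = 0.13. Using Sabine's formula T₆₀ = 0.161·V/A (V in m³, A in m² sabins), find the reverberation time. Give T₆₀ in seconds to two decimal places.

1.06 s

A = Σ Sᵢαᵢ = 80·0.13 + 80·0.08 + 38·0.52 + 112·0.13 = 51.12 m².
T₆₀ = 0.161·V/A = 0.161·335/51.12 = 1.055 s.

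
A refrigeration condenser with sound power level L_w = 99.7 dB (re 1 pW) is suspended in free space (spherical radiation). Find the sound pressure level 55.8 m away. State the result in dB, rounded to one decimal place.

53.8 dB

Free-field spherical radiation: L_p = L_w − 10·log₁₀(4π·r²), r = 55.8 m.
4π·r² = 3.913e+04 m², 10·log₁₀ of that is 45.925 dB.
L_p = 99.7 − 45.925 = 53.78 dB.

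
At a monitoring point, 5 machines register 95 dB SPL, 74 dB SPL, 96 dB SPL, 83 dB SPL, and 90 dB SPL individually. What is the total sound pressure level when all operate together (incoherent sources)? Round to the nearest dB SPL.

99 dB SPL

For uncorrelated sources the intensities add, so convert each level to linear form, sum, and take 10·log₁₀ of the total.
Σ 10^(L/10) = 10^(95/10) + 10^(74/10) + 10^(96/10) + 10^(83/10) + 10^(90/10) = 8.368e+09.
L_total = 10·log₁₀(8.368e+09) = 99.23 dB SPL.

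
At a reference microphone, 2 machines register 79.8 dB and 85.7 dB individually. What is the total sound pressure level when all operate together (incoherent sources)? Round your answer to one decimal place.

86.7 dB

For uncorrelated sources the intensities add, so convert each level to linear form, sum, and take 10·log₁₀ of the total.
Σ 10^(L/10) = 10^(79.8/10) + 10^(85.7/10) = 4.670e+08.
L_total = 10·log₁₀(4.670e+08) = 86.69 dB.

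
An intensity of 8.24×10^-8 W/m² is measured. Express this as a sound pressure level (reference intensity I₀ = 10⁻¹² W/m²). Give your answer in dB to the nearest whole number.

Dividing by I₀ shifts the exponent by 12: I/I₀ = 8.24×10^4.
L = 10·(0.9159 + 4) = 49.16 dB.

49 dB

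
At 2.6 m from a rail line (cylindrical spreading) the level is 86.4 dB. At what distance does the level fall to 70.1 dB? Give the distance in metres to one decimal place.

110.9 m

Line-source spreading drops the level by 10·log₁₀(r₂/r₁); inverting, r₂/r₁ = 10^(ΔL/10).
r₂ = 2.6·10^((86.4−70.1)/10) = 2.6·10^(16.3/10) = 110.91 m.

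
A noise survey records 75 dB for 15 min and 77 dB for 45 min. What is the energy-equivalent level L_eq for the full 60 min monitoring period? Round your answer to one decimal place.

The energy average is taken in the linear domain: L_eq = 10·log₁₀[(Σ tᵢ·10^(Lᵢ/10))/T], T = 60 min.
Σ tᵢ·10^(Lᵢ/10) = 15·10^(75/10) + 45·10^(77/10) = 2.730e+09.
L_eq = 10·log₁₀(2.730e+09/60) = 76.58 dB.

76.6 dB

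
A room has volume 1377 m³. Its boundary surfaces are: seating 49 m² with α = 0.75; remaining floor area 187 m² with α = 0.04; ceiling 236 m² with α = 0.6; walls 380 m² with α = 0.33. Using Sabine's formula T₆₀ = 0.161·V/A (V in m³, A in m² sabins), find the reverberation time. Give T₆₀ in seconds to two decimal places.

Total absorption A = 49·0.75 + 187·0.04 + 236·0.6 + 380·0.33 = 311.23 m² sabins.
T₆₀ = 0.161 × 1377 / 311.23 = 0.712 s.

0.71 s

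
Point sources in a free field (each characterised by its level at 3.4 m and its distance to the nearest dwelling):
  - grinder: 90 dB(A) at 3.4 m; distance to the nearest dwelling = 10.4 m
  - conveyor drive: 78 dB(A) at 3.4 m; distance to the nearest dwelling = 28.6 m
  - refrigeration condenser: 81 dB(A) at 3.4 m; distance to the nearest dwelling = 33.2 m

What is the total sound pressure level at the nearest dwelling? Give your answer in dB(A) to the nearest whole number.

First find each source's level at the receiver (point-source: −20·log₁₀(r/r_ref)), then combine on an intensity basis.
grinder: 90 − 20·log₁₀(10.4/3.4) = 90 − 9.71 = 80.29 dB(A).
conveyor drive: 78 − 20·log₁₀(28.6/3.4) = 78 − 18.50 = 59.50 dB(A).
refrigeration condenser: 81 − 20·log₁₀(33.2/3.4) = 81 − 19.79 = 61.21 dB(A).
Σ 10^(L/10) = 1.091e+08 → L_total = 10·log₁₀(1.091e+08) = 80.38 dB(A).

80 dB(A)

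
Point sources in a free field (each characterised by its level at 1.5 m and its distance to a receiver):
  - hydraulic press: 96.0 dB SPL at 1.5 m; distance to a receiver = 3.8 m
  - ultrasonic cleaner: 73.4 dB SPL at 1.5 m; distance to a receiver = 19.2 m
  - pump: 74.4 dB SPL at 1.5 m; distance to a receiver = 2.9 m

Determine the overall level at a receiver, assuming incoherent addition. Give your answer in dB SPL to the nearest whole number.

First find each source's level at the receiver (point-source: −20·log₁₀(r/r_ref)), then combine on an intensity basis.
hydraulic press: 96.0 − 20·log₁₀(3.8/1.5) = 96.0 − 8.07 = 87.93 dB SPL.
ultrasonic cleaner: 73.4 − 20·log₁₀(19.2/1.5) = 73.4 − 22.14 = 51.26 dB SPL.
pump: 74.4 − 20·log₁₀(2.9/1.5) = 74.4 − 5.73 = 68.67 dB SPL.
Σ 10^(L/10) = 6.278e+08 → L_total = 10·log₁₀(6.278e+08) = 87.98 dB SPL.

88 dB SPL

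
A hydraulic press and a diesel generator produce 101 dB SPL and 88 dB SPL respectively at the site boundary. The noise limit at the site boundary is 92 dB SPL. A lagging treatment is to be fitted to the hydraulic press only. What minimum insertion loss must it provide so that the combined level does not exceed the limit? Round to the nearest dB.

Fixed contribution from the other source: Σ 10^(L/10) = 10^(88/10) = 6.310e+08 (88.00 dB SPL).
To meet 92 dB SPL overall, the treated hydraulic press may contribute at most 10^(92/10) − 6.310e+08 = 9.539e+08, i.e. 89.80 dB SPL.
Required insertion loss = 101 − 89.80 = 11.20 dB.

11 dB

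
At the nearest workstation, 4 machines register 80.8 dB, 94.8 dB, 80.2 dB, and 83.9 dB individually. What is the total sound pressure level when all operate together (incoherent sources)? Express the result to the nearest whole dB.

For uncorrelated sources the intensities add, so convert each level to linear form, sum, and take 10·log₁₀ of the total.
Σ 10^(L/10) = 10^(80.8/10) + 10^(94.8/10) + 10^(80.2/10) + 10^(83.9/10) = 3.490e+09.
L_total = 10·log₁₀(3.490e+09) = 95.43 dB.

95 dB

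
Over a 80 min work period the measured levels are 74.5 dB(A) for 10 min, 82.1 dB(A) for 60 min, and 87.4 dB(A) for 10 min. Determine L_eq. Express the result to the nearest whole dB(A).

83 dB(A)

Weight each interval's intensity by its duration and average over T = 80 min:
Σ tᵢ·10^(Lᵢ/10) = 10·10^(74.5/10) + 60·10^(82.1/10) + 10·10^(87.4/10) = 1.551e+10.
L_eq = 10·log₁₀(1.551e+10/80) = 82.87 dB(A).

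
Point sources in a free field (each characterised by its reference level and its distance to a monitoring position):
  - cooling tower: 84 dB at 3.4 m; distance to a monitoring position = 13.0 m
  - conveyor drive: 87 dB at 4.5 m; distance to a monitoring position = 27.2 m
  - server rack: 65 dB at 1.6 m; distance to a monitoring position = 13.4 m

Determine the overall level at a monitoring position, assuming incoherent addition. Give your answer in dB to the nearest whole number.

75 dB

First find each source's level at the receiver (point-source: −20·log₁₀(r/r_ref)), then combine on an intensity basis.
cooling tower: 84 − 20·log₁₀(13.0/3.4) = 84 − 11.65 = 72.35 dB.
conveyor drive: 87 − 20·log₁₀(27.2/4.5) = 87 − 15.63 = 71.37 dB.
server rack: 65 − 20·log₁₀(13.4/1.6) = 65 − 18.46 = 46.54 dB.
Σ 10^(L/10) = 3.094e+07 → L_total = 10·log₁₀(3.094e+07) = 74.91 dB.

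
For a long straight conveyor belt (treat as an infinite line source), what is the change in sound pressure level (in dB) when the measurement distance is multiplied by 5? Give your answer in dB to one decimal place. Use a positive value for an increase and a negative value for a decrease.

-7.0 dB

A line source loses 3 dB per doubling of distance; generally ΔL = −10·log₁₀(r₂/r₁).
ΔL = −10·log₁₀(5) = -6.99 dB.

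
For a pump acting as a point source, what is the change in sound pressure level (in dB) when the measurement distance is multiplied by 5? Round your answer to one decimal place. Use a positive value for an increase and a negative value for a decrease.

Point-source spreading: ΔL = −20·log₁₀(r₂/r₁).
ΔL = −20·log₁₀(5) = -13.98 dB.

-14.0 dB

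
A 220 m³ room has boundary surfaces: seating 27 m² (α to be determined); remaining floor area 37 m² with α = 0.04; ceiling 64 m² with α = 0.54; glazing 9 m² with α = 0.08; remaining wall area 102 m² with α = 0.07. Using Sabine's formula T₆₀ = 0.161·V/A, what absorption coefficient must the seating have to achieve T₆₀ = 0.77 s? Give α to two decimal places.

Required total absorption A = 0.161·220/0.77 = 46.00 m².
Absorption from the other surfaces = 37·0.04 + 64·0.54 + 9·0.08 + 102·0.07 = 43.90 m², so the seating must supply 2.10 m² over 27 m².
α = 2.10/27 = 0.078.

0.08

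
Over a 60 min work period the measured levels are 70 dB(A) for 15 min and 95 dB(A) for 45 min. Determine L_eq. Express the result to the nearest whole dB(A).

L_eq = 10·log₁₀[(1/T)·Σ tᵢ·10^(Lᵢ/10)] with T = 60 min.
Σ tᵢ·10^(Lᵢ/10) = 15·10^(70/10) + 45·10^(95/10) = 1.425e+11.
L_eq = 10·log₁₀(1.425e+11/60) = 93.76 dB(A).

94 dB(A)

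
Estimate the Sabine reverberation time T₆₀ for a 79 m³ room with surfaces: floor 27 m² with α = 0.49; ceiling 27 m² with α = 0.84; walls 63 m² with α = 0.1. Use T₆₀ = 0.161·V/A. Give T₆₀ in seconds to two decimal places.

Summing Sᵢαᵢ: 27·0.49 + 27·0.84 + 63·0.1 = 42.21 m².
T₆₀ = 0.161 × 79 / 42.21 = 0.301 s.

0.30 s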